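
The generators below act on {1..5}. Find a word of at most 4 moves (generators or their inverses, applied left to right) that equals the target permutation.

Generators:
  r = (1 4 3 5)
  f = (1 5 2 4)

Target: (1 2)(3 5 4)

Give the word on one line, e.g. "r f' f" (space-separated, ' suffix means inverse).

r' f r'

  after r': (1 5 3 4)
  after f: (1 2 4 5 3)
  after r': (1 2)(3 5 4)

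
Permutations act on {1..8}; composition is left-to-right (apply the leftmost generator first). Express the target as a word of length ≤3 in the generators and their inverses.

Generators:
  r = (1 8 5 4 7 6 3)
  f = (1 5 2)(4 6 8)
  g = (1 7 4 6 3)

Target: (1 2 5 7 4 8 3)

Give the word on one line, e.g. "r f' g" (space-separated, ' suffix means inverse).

f' g

  after f': (1 2 5)(4 8 6)
  after g: (1 2 5 7 4 8 3)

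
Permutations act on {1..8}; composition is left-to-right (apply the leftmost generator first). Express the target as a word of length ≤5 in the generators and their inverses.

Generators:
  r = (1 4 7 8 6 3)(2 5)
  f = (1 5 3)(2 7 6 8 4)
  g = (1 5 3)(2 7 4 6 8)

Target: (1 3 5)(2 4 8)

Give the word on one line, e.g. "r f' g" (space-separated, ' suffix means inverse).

  after g: (1 5 3)(2 7 4 6 8)
  after g: (1 3 5)(2 4 8 7 6)
  after f: (6 7 8)
  after g: (1 5 3)(2 7)(4 6)
  after g: (1 3 5)(2 4 8)

g g f g g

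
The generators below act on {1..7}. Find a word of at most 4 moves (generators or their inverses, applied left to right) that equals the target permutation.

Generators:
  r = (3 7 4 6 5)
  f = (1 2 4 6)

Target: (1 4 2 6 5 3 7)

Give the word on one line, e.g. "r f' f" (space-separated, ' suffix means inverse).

  after r: (3 7 4 6 5)
  after f': (1 6 5 3 7 2)
  after f': (1 4 2 6 5 3 7)

r f' f'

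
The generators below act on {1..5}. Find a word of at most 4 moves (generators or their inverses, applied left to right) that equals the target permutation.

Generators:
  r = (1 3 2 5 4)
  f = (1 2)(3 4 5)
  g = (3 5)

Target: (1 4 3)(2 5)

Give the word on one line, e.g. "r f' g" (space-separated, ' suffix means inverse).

  after r': (1 4 5 2 3)
  after g': (1 4 3)(2 5)

r' g'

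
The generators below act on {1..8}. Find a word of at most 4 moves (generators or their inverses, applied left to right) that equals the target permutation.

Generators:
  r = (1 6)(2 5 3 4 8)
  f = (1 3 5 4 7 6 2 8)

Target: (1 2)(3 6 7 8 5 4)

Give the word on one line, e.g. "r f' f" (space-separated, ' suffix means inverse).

f' r

  after f': (1 8 2 6 7 4 5 3)
  after r: (1 2)(3 6 7 8 5 4)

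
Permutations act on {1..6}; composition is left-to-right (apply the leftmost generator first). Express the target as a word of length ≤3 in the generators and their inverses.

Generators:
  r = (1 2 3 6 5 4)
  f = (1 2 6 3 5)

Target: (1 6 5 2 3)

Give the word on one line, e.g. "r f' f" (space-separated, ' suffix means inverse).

f f

  after f: (1 2 6 3 5)
  after f: (1 6 5 2 3)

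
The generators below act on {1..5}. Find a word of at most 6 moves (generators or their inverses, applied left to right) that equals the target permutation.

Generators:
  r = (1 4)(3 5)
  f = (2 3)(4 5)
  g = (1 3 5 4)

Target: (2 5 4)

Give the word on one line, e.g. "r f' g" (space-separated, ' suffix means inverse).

g g f' r'

  after g: (1 3 5 4)
  after g: (1 5)(3 4)
  after f': (1 4 2 3 5)
  after r': (2 5 4)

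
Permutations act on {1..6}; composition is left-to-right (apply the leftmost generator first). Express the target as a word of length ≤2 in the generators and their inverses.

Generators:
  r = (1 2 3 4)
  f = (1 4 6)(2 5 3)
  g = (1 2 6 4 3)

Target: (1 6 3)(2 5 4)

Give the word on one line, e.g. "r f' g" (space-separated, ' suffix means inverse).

f g'

  after f: (1 4 6)(2 5 3)
  after g': (1 6 3)(2 5 4)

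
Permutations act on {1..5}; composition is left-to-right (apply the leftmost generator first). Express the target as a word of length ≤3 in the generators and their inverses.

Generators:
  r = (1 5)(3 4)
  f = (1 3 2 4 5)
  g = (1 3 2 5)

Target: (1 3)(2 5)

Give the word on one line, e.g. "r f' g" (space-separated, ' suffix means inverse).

r f f

  after r: (1 5)(3 4)
  after f: (2 4)(3 5)
  after f: (1 3)(2 5)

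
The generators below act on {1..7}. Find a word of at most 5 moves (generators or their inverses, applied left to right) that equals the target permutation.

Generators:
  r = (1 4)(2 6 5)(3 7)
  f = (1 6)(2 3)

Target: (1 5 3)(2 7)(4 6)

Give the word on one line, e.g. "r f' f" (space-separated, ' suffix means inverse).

f r f'

  after f: (1 6)(2 3)
  after r: (1 5 2 7 3 6 4)
  after f': (1 5 3)(2 7)(4 6)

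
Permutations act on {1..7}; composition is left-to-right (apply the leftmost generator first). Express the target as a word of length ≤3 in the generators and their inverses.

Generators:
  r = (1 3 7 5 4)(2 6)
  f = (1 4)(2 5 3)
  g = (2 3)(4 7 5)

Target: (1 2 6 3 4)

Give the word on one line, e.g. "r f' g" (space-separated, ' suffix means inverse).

  after r: (1 3 7 5 4)(2 6)
  after g': (1 2 6 3 4)

r g'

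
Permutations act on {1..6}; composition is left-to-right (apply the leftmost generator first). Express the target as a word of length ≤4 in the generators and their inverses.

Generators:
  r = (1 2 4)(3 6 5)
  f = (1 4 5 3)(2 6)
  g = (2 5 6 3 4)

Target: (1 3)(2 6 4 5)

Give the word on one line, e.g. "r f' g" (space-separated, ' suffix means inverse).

  after f: (1 4 5 3)(2 6)
  after r': (1 2 3 4 6)
  after f': (1 6 3)(2 5 4)
  after g: (1 3)(2 6 4 5)

f r' f' g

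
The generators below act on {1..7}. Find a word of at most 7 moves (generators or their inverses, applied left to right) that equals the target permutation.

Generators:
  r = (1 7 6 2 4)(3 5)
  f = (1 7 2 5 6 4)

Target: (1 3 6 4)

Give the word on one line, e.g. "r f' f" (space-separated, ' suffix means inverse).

f r f' r f'

  after f: (1 7 2 5 6 4)
  after r: (1 6)(2 3 5)(4 7)
  after f': (1 5 7 6 4)(2 3)
  after r: (1 3 4 7 2 5 6)
  after f': (1 3 6 4)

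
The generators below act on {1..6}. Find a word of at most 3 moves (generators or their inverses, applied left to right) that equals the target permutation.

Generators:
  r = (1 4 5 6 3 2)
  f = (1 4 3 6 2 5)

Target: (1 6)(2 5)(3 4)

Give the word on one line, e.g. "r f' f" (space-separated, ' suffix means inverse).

r' r' r'

  after r': (1 2 3 6 5 4)
  after r': (1 3 5)(2 6 4)
  after r': (1 6)(2 5)(3 4)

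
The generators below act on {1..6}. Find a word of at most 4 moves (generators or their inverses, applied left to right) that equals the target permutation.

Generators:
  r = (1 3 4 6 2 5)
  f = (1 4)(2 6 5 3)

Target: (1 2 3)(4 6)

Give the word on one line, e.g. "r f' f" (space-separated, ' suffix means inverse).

  after r': (1 5 2 6 4 3)
  after f': (1 6)(3 4 5)
  after f': (1 2 3)(4 6)

r' f' f'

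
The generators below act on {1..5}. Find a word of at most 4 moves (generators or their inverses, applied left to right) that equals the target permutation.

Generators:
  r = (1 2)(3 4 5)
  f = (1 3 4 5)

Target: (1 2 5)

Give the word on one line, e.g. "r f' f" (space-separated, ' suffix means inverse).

  after r: (1 2)(3 4 5)
  after f': (1 2 5)

r f'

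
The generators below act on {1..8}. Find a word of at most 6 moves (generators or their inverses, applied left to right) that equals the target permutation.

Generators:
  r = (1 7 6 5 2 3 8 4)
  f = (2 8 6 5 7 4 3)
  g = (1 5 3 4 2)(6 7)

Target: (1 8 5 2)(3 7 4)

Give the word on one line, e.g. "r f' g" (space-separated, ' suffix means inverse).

  after f: (2 8 6 5 7 4 3)
  after g': (1 2 8 7 3 4 5 6)
  after r: (1 3)(2 4)(6 7 8)
  after r: (1 8 5 2)(3 7 4)

f g' r r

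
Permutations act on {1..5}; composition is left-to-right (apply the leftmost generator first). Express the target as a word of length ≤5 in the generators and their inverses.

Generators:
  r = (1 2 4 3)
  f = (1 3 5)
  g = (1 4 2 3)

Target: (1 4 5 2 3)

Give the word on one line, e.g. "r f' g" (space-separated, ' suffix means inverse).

r f' g' f

  after r: (1 2 4 3)
  after f': (1 2 4)(3 5)
  after g': (1 4 3 5 2)
  after f: (1 4 5 2 3)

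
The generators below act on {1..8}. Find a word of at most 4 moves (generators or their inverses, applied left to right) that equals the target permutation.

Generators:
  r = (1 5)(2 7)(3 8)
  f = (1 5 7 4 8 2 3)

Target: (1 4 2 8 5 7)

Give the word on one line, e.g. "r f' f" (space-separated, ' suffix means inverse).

r' f f

  after r': (1 5)(2 7)(3 8)
  after f: (1 7 3 2 4 8)
  after f: (1 4 2 8 5 7)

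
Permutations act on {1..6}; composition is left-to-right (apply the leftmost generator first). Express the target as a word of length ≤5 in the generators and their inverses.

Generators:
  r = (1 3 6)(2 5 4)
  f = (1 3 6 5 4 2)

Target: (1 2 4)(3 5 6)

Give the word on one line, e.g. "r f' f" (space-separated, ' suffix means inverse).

f' f' r

  after f': (1 2 4 5 6 3)
  after f': (1 4 6)(2 5 3)
  after r: (1 2 4)(3 5 6)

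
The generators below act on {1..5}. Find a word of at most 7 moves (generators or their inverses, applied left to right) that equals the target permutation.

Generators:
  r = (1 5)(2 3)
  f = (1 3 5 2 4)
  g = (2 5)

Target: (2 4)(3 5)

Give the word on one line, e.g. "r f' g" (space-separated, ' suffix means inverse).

  after g: (2 5)
  after f': (1 4 2 3)
  after r': (1 4 3 5)
  after f: (2 4 5 3)
  after g: (2 4)(3 5)

g f' r' f g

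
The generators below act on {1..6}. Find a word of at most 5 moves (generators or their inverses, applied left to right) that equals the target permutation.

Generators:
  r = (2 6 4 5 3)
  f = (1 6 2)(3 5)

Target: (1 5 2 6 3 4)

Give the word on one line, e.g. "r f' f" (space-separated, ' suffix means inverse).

  after r': (2 3 5 4 6)
  after f': (1 2 5 4)
  after r': (1 3 5 6 2 4)
  after r': (1 5 2 6 3 4)

r' f' r' r'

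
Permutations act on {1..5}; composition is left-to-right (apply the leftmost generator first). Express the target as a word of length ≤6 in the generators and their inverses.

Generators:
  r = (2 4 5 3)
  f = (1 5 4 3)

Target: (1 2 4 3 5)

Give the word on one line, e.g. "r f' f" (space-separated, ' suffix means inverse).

  after f: (1 5 4 3)
  after f: (1 4)(3 5)
  after r': (1 2 3 4)
  after f': (1 2 4 3 5)

f f r' f'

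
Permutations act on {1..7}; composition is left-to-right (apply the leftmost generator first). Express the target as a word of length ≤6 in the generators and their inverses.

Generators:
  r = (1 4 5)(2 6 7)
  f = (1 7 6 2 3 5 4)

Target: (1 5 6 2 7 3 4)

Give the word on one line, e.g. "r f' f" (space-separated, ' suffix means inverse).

  after r': (1 5 4)(2 7 6)
  after r': (1 4 5)(2 6 7)
  after f: (3 5 7)
  after r': (1 5 6 2 7 3 4)

r' r' f r'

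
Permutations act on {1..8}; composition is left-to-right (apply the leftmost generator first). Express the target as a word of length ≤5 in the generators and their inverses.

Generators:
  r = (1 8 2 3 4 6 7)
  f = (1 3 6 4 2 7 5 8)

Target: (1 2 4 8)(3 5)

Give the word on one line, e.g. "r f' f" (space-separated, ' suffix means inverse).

  after f': (1 8 5 7 2 4 6 3)
  after r': (2 3 7 8 5 6)
  after f: (1 3 5 4 2 6 7)
  after r': (1 2 4 8)(3 5)

f' r' f r'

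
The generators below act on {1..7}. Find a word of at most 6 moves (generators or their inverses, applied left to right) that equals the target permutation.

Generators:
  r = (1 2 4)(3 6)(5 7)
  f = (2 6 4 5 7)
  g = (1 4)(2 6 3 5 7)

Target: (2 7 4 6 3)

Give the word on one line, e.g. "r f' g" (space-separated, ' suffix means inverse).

r' r' r' f'

  after r': (1 4 2)(3 6)(5 7)
  after r': (1 2 4)
  after r': (3 6)(5 7)
  after f': (2 7 4 6 3)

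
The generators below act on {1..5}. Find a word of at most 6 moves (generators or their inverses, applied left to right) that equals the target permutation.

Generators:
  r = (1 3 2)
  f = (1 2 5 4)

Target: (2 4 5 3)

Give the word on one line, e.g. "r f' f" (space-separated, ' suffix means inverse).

r' r' f' r'

  after r': (1 2 3)
  after r': (1 3 2)
  after f': (1 3)(2 4 5)
  after r': (2 4 5 3)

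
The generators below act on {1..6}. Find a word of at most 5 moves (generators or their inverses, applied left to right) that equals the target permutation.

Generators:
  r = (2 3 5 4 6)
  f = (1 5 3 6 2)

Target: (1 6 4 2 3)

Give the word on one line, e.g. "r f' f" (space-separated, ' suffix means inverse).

r f' r'

  after r: (2 3 5 4 6)
  after f': (1 2 5 4 3)
  after r': (1 6 4 2 3)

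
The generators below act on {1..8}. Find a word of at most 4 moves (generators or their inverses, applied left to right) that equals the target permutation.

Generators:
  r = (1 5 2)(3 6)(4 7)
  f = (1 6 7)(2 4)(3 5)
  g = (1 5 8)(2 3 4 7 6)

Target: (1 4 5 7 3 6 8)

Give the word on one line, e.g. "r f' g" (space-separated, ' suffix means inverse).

  after r: (1 5 2)(3 6)(4 7)
  after f: (1 3 7 2 6 5 4)
  after g: (1 4 5 7 3 6 8)

r f g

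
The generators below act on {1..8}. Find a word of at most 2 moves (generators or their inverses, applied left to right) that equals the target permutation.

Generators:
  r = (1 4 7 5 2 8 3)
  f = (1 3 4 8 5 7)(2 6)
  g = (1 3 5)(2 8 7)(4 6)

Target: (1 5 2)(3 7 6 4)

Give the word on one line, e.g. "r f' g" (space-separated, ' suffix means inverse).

  after r': (1 3 8 2 5 7 4)
  after g: (1 5 2)(3 7 6 4)

r' g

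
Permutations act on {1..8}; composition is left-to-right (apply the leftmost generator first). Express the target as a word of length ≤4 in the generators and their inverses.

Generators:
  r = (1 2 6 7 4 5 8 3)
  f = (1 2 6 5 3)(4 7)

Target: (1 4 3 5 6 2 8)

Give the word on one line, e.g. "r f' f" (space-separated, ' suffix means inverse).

f f r f

  after f: (1 2 6 5 3)(4 7)
  after f: (1 6 3 2 5)
  after r: (1 7 4 5 2 8 3 6)
  after f: (1 4 3 5 6 2 8)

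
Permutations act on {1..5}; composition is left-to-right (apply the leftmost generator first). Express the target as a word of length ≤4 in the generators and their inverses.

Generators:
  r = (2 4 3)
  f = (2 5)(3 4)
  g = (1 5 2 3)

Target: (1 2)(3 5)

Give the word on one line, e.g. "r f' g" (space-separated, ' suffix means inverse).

g g

  after g: (1 5 2 3)
  after g: (1 2)(3 5)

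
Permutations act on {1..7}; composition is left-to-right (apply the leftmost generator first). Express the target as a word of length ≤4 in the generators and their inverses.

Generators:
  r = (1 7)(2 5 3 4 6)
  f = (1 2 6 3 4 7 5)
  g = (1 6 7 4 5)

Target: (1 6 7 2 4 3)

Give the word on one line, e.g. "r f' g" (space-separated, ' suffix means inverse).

  after f': (1 5 7 4 3 6 2)
  after r: (1 3 2 7 6 5)
  after f': (1 6 7 2 4 3)

f' r f'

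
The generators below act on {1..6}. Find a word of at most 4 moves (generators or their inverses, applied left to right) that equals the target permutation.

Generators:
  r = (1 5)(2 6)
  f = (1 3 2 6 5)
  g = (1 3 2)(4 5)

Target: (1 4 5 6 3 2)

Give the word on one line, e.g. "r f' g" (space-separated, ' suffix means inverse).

  after f': (1 5 6 2 3)
  after g': (1 4 5 6 3 2)

f' g'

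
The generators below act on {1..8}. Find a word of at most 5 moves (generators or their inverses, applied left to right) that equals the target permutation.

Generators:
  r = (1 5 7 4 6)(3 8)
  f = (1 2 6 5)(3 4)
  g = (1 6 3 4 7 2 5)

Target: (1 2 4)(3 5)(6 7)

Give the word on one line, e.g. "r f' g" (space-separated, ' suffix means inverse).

  after f': (1 5 6 2)(3 4)
  after f': (1 6)(2 5)
  after g': (3 6 5 7 4)
  after g': (1 5 4 6 2 7 3)
  after g': (1 2 4)(3 5)(6 7)

f' f' g' g' g'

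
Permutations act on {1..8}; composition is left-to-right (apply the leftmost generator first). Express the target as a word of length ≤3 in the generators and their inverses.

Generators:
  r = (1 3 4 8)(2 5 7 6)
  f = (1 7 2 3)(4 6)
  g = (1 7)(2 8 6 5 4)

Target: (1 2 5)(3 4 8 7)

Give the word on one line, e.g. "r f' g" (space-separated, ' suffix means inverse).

f' r g

  after f': (1 3 2 7)(4 6)
  after r: (1 4 2 6 8)(3 5 7)
  after g: (1 2 5)(3 4 8 7)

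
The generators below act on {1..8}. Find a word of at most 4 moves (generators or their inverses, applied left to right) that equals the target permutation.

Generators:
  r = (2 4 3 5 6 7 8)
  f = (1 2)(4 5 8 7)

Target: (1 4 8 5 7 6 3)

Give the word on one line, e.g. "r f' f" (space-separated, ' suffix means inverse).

f' r' r' f

  after f': (1 2)(4 7 8 5)
  after r': (1 8 3 4 6 5 2)
  after r': (1 7 6 3 2)(4 5 8)
  after f: (1 4 8 5 7 6 3)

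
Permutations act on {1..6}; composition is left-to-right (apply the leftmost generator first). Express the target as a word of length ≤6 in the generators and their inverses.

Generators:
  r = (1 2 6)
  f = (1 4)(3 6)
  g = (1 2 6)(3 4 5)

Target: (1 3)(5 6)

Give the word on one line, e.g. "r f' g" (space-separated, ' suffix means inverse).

r' g f' g' r

  after r': (1 6 2)
  after g: (3 4 5)
  after f': (1 4 5 6 3)
  after g': (1 3 6 5 2)
  after r: (1 3)(5 6)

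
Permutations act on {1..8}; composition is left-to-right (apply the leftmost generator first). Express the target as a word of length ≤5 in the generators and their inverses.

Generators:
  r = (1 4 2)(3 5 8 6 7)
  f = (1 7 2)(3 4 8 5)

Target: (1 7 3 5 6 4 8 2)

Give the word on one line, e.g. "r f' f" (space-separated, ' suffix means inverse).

  after r': (1 2 4)(3 7 6 8 5)
  after r': (1 4 2)(3 6 5 7 8)
  after r': (3 8 7 5 6)
  after f: (1 7 3 5 6 4 8 2)

r' r' r' f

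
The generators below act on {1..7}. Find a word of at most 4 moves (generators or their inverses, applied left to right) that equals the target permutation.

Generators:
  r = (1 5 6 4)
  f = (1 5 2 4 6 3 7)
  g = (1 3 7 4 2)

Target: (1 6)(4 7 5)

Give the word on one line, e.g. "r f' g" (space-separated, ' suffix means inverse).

f r g'

  after f: (1 5 2 4 6 3 7)
  after r: (1 6 3 7 5 2)
  after g': (1 6)(4 7 5)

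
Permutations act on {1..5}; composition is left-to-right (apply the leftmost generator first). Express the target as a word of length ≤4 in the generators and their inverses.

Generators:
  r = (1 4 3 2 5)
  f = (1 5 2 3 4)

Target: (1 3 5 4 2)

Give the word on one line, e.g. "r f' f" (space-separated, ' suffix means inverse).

  after f': (1 4 3 2 5)
  after r: (1 3 5 4 2)
  after f': (1 2 4 5 3)
  after r': (1 3 5 4 2)

f' r f' r'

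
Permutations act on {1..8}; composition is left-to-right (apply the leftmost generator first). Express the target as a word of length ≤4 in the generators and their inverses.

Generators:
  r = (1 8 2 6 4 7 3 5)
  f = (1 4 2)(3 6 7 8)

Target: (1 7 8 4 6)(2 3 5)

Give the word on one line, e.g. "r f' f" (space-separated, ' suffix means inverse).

r f'

  after r: (1 8 2 6 4 7 3 5)
  after f': (1 7 8 4 6)(2 3 5)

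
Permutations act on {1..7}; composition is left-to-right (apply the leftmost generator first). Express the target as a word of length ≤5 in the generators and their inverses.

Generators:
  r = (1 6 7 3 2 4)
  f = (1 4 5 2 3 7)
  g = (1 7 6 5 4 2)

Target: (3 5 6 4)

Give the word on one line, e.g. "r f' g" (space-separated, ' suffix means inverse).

  after r: (1 6 7 3 2 4)
  after g': (1 7 3 4 2 5 6)
  after f: (3 5 6 4)

r g' f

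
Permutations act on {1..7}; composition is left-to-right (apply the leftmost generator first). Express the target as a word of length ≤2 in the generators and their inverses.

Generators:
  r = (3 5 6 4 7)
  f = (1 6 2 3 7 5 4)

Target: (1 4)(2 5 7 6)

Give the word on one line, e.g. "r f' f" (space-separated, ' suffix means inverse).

f r

  after f: (1 6 2 3 7 5 4)
  after r: (1 4)(2 5 7 6)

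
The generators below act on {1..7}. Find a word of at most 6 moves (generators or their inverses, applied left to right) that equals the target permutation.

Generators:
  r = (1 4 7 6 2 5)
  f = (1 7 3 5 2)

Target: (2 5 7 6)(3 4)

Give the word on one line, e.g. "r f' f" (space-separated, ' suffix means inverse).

f r' f f r'

  after f: (1 7 3 5 2)
  after r': (1 4)(2 5 6 7 3)
  after f: (1 4 7 5 6 3)
  after f: (1 4 3 7 2)(5 6)
  after r': (2 5 7 6)(3 4)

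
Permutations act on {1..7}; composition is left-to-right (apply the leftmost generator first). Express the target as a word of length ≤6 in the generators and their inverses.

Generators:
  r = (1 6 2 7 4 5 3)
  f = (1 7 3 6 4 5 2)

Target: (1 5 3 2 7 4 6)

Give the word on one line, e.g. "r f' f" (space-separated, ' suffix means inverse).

r f f r' f

  after r: (1 6 2 7 4 5 3)
  after f: (1 4 2 3 7 5 6)
  after f: (1 5 4)(2 6 7)
  after r': (1 4 3 5 7 6 2)
  after f: (1 5 3 2 7 4 6)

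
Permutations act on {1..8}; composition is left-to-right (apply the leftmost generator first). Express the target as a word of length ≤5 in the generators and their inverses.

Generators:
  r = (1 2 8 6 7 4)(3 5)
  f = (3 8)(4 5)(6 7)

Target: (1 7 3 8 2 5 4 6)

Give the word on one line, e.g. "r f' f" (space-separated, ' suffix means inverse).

  after r: (1 2 8 6 7 4)(3 5)
  after f: (1 2 3 4)(5 8 7)
  after r': (2 5)(3 7)(6 8)
  after r': (1 4 7 5)(2 3 6)
  after r': (1 7 3 8 2 5 4 6)

r f r' r' r'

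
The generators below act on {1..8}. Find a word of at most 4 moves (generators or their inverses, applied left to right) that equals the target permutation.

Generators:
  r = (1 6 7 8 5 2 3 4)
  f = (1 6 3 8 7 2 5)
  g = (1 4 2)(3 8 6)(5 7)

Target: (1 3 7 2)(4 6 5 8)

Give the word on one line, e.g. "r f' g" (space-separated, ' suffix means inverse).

g' r

  after g': (1 2 4)(3 6 8)(5 7)
  after r: (1 3 7 2)(4 6 5 8)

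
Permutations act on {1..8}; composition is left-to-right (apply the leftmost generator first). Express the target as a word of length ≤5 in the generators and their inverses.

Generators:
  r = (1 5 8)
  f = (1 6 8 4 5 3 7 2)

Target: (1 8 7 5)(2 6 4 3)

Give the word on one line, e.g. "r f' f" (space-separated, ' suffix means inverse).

  after r': (1 8 5)
  after f: (1 4 5 6 8 3 7 2)
  after f: (1 5 8 7)(2 6 4 3)
  after r: (1 8 7 5)(2 6 4 3)

r' f f r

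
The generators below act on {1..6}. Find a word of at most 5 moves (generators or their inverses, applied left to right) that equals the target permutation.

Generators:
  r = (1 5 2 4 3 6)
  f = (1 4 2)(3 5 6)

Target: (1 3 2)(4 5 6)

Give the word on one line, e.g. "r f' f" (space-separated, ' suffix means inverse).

r' r' f' f' f'

  after r': (1 6 3 4 2 5)
  after r': (1 3 2)(4 5 6)
  after f': (1 6)(3 4)
  after f': (1 5 3)(2 4 6)
  after f': (1 3 2)(4 5 6)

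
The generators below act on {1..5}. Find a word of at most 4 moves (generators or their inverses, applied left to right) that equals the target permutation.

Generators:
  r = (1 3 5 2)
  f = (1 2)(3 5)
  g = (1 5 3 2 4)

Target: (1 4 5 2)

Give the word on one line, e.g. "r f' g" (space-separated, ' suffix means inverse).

  after f': (1 2)(3 5)
  after g: (1 4)(2 5)
  after f': (1 4 2 3 5)
  after r': (1 4 5 2)

f' g f' r'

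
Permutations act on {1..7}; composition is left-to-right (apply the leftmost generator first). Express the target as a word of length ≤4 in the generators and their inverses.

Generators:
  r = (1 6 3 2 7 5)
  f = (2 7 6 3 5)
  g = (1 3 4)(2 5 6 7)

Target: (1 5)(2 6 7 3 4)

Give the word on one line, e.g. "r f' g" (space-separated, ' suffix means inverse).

  after g: (1 3 4)(2 5 6 7)
  after r: (1 2)(3 4 6 5)
  after f: (1 7 6 2)(3 4)
  after r: (1 5)(2 6 7 3 4)

g r f r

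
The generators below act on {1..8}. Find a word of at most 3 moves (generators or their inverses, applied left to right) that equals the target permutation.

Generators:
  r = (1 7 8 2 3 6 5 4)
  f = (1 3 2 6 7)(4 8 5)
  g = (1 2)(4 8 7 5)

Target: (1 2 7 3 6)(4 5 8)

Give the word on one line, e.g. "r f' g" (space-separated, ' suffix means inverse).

  after f: (1 3 2 6 7)(4 8 5)
  after f: (1 2 7 3 6)(4 5 8)

f f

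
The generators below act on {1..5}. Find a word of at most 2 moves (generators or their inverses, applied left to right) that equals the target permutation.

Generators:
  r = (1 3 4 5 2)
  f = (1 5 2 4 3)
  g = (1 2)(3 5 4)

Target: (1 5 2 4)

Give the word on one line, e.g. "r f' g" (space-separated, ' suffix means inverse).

f' g

  after f': (1 3 4 2 5)
  after g: (1 5 2 4)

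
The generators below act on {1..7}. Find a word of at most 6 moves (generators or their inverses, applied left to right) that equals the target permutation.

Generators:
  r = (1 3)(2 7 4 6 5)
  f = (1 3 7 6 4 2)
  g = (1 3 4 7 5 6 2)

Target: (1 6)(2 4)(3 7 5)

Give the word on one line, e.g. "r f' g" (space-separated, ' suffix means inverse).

  after g': (1 2 6 5 7 4 3)
  after g': (1 6 7 3 2 5 4)
  after f: (1 4 3)(2 5)
  after g: (1 7 5)(2 6)
  after f: (1 6)(2 4)(3 7 5)

g' g' f g f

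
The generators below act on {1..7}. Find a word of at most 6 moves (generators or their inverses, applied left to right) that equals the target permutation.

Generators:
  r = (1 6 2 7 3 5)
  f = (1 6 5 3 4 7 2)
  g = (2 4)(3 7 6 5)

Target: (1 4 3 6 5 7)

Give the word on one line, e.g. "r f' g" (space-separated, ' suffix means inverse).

g g f' g r

  after g: (2 4)(3 7 6 5)
  after g: (3 6)(5 7)
  after f': (1 2 7 6 5 4 3)
  after g: (1 4 7 5 2 6 3)
  after r: (1 4 3 6 5 7)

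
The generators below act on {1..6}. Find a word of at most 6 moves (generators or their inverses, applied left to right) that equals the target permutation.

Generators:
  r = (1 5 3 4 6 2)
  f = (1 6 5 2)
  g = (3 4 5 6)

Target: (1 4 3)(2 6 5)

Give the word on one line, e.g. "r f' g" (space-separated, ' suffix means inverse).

  after f: (1 6 5 2)
  after g: (1 3 4 5 2)
  after r: (1 4 3 6 2 5)
  after f': (1 4 3)(2 6 5)

f g r f'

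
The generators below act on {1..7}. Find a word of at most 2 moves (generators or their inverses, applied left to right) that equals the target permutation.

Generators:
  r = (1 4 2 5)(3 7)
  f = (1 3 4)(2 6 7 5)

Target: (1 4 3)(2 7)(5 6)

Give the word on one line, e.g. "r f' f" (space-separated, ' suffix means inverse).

  after f: (1 3 4)(2 6 7 5)
  after f: (1 4 3)(2 7)(5 6)

f f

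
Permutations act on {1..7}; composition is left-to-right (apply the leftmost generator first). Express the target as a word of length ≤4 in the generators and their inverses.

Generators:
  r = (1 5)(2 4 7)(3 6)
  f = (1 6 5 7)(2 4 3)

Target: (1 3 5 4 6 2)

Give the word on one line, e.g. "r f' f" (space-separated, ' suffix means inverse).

  after r': (1 5)(2 7 4)(3 6)
  after f': (1 6 4 3)(2 5 7)
  after r': (1 3 5 4 6 2)

r' f' r'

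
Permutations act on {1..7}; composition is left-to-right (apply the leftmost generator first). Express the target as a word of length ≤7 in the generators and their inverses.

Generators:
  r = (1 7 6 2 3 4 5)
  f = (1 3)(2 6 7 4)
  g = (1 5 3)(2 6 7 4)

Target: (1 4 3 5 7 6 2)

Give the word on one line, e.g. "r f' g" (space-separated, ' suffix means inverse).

  after f': (1 3)(2 4 7 6)
  after r': (1 2 3 5 4)
  after g': (1 4 3)(2 5 7 6)
  after f: (1 2 5 4)
  after g': (1 4 3 5 7 6 2)

f' r' g' f g'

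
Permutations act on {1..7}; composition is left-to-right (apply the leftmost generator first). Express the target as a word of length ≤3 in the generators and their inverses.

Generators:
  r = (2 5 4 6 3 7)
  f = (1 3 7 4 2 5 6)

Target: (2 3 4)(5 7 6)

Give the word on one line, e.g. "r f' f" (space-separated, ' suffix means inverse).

r' r'

  after r': (2 7 3 6 4 5)
  after r': (2 3 4)(5 7 6)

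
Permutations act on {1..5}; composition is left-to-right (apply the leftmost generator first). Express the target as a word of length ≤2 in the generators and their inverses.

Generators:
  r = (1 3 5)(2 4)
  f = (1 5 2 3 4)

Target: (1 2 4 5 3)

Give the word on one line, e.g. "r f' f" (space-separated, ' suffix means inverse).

  after f: (1 5 2 3 4)
  after f: (1 2 4 5 3)

f f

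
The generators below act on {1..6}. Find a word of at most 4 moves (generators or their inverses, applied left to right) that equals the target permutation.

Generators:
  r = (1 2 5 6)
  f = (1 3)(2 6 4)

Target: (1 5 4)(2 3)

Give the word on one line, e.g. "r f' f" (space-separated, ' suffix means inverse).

r' f' r

  after r': (1 6 5 2)
  after f': (1 2 3)(4 6 5)
  after r: (1 5 4)(2 3)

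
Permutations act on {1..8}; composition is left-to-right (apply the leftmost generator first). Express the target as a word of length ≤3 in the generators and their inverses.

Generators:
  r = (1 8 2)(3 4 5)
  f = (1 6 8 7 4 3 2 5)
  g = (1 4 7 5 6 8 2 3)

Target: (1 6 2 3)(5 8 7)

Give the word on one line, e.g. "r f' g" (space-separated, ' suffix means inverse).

  after f: (1 6 8 7 4 3 2 5)
  after r: (1 6 2 3)(5 8 7)

f r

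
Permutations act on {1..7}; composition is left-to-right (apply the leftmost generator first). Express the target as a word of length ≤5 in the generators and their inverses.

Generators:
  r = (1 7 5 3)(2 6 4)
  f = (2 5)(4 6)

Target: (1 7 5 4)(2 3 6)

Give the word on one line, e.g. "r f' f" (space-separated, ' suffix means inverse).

  after f: (2 5)(4 6)
  after r': (1 3 5 4 2 7)
  after f: (1 3 2 7)(4 5 6)
  after r': (1 5 2)(3 4 7)
  after r': (1 7 5 4)(2 3 6)

f r' f r' r'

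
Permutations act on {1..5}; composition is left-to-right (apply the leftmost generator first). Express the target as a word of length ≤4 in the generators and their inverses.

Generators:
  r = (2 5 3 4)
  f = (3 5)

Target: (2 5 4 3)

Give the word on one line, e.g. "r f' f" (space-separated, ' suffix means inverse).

r r f

  after r: (2 5 3 4)
  after r: (2 3)(4 5)
  after f: (2 5 4 3)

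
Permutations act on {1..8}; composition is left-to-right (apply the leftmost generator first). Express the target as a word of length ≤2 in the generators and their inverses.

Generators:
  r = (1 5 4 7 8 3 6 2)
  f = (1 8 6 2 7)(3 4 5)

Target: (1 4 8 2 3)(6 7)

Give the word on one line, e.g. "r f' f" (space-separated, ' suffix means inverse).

f' r'

  after f': (1 7 2 6 8)(3 5 4)
  after r': (1 4 8 2 3)(6 7)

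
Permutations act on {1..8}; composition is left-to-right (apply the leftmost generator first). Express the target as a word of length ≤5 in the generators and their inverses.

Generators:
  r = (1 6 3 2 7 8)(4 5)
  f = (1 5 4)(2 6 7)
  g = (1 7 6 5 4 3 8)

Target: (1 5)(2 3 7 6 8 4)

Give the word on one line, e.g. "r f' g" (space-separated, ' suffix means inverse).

  after f: (1 5 4)(2 6 7)
  after r: (1 4 6 8)(2 3)
  after f: (2 3 6 8 5 4 7)
  after f: (1 5)(2 3 7 6 8 4)

f r f f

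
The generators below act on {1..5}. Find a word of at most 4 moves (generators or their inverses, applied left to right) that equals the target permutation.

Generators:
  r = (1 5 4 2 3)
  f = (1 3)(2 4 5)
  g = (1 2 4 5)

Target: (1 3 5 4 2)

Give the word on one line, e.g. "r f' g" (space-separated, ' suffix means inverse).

r g f'

  after r: (1 5 4 2 3)
  after g: (2 3)
  after f': (1 3 5 4 2)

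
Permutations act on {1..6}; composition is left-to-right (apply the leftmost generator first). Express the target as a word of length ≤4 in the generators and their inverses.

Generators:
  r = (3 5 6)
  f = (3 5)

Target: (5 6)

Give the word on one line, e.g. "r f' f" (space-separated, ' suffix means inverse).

  after r: (3 5 6)
  after f: (5 6)

r f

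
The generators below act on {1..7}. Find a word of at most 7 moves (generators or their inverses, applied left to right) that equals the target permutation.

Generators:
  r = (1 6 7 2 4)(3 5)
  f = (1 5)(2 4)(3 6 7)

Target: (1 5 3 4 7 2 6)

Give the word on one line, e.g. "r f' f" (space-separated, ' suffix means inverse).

  after r: (1 6 7 2 4)(3 5)
  after f': (1 3)(4 5 7)
  after r': (1 5 6)(2 7)(3 4)
  after f: (2 3)(4 6 5 7)
  after f: (1 5 3 4 7 2 6)

r f' r' f f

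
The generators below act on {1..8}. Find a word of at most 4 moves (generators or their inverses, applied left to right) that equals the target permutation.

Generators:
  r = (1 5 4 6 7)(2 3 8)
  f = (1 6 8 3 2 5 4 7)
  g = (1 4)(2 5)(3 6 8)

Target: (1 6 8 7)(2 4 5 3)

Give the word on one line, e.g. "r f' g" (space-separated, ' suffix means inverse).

  after g': (1 4)(2 5)(3 8 6)
  after r: (1 6 8 7)(2 4 5 3)

g' r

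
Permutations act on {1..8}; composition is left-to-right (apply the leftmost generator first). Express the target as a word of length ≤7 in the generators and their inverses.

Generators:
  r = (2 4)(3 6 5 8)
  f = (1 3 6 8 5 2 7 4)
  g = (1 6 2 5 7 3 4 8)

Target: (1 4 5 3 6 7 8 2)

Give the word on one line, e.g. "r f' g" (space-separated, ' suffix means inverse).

  after f': (1 4 7 2 5 8 6 3)
  after r: (1 2 8 5 3)(4 7)
  after f': (1 5)(2 6 3 4)
  after g': (1 2)(4 6 7 5 8)
  after r: (1 4 5 3 6 7 8 2)

f' r f' g' r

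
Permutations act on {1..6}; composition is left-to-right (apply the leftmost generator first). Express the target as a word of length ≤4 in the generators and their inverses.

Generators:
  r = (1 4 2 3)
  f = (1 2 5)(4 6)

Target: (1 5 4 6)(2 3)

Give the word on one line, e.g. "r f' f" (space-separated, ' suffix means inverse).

f' r'

  after f': (1 5 2)(4 6)
  after r': (1 5 4 6)(2 3)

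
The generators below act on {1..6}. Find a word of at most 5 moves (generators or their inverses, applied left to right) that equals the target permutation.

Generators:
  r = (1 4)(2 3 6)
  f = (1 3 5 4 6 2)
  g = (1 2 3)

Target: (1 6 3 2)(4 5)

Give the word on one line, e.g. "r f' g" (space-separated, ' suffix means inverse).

  after r': (1 4)(2 6 3)
  after g': (1 4 3)(2 6)
  after f: (1 6)(4 5)
  after g': (1 6 3 2)(4 5)

r' g' f g'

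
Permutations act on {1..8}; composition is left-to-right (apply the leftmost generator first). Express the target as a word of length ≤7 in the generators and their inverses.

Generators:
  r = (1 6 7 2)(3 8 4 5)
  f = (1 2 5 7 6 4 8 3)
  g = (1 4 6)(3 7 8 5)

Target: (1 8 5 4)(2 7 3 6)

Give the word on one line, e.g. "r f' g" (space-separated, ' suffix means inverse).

f g f r f'

  after f: (1 2 5 7 6 4 8 3)
  after g: (1 2 3 4 5 8 7)
  after f: (1 5 3 8 6 4 7 2)
  after r: (1 3 4 2 6 5 8 7)
  after f': (1 8 5 4)(2 7 3 6)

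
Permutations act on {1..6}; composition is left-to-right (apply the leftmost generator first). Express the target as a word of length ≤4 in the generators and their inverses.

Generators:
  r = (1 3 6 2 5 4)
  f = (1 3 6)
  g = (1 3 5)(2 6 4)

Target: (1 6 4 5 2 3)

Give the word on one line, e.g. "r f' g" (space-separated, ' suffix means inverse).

f r' f'

  after f: (1 3 6)
  after r': (2 6 4 5)
  after f': (1 6 4 5 2 3)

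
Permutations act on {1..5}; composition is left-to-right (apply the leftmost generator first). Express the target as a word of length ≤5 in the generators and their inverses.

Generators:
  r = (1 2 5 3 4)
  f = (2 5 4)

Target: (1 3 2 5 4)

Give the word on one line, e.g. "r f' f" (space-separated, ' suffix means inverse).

f' r' r'

  after f': (2 4 5)
  after r': (1 4 2 3 5)
  after r': (1 3 2 5 4)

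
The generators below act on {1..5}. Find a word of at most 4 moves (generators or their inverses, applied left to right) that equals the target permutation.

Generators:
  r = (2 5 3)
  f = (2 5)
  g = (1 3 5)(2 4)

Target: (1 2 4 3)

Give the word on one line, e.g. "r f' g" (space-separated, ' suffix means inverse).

g' f' r f'

  after g': (1 5 3)(2 4)
  after f': (1 2 4 5 3)
  after r: (1 5 2 4 3)
  after f': (1 2 4 3)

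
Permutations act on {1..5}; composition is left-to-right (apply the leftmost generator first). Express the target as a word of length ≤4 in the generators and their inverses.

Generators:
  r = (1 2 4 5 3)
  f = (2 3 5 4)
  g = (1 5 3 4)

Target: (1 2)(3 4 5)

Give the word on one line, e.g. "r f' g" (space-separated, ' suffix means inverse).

  after g': (1 4 3 5)
  after r': (1 2)(3 4 5)

g' r'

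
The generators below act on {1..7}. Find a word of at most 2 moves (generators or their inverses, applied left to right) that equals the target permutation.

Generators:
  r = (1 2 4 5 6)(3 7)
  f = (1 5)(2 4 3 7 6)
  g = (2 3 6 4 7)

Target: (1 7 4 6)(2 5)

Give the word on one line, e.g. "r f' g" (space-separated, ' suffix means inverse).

r' f'

  after r': (1 6 5 4 2)(3 7)
  after f': (1 7 4 6)(2 5)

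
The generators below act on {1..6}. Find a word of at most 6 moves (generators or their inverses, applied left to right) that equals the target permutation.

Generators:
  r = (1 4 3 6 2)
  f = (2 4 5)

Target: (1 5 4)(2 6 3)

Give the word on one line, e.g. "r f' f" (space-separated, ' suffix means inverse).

  after f: (2 4 5)
  after r: (1 4 5)(2 3 6)
  after f: (1 5)(2 3 6 4)
  after r: (1 5 4)(2 6 3)

f r f r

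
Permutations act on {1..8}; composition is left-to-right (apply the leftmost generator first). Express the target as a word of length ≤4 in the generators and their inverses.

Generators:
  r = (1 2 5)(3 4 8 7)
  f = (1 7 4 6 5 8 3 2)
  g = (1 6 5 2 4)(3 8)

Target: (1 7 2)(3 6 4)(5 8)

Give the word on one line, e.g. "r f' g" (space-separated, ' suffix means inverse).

  after g: (1 6 5 2 4)(3 8)
  after f': (1 4 2 7)(3 5)
  after f': (1 7 2)(3 6 4)(5 8)

g f' f'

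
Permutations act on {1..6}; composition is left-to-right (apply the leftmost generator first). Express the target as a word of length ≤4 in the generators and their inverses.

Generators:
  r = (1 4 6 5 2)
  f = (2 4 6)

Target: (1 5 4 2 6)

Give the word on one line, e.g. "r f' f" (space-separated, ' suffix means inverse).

  after r: (1 4 6 5 2)
  after r: (1 6 2 4 5)
  after r: (1 5 4 2 6)

r r r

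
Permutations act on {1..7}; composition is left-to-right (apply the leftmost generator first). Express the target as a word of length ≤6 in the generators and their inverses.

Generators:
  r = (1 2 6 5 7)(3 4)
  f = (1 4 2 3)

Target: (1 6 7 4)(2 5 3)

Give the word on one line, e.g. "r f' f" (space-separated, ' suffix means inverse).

  after r: (1 2 6 5 7)(3 4)
  after r: (1 6 7 2 5)
  after f: (1 6 7 3)(2 5 4)
  after f: (1 6 7)(2 5)(3 4)
  after f: (1 6 7 4)(2 5 3)

r r f f f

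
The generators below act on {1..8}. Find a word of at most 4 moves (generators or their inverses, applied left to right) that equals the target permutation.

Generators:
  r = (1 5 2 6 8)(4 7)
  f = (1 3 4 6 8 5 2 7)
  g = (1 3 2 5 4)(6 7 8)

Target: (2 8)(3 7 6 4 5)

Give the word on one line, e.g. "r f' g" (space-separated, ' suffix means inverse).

  after g': (1 4 5 2 3)(6 8 7)
  after g': (1 5 3 4 2)(6 7 8)
  after r': (2 8)(3 7 6 4 5)

g' g' r'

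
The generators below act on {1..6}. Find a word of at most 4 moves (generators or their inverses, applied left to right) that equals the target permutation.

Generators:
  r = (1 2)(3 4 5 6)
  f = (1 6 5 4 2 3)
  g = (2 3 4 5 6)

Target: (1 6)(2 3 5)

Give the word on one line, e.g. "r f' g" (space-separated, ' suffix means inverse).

f' g r r

  after f': (1 3 2 4 5 6)
  after g: (1 4 6)(2 5)
  after r: (1 5)(2 6)(3 4)
  after r: (1 6)(2 3 5)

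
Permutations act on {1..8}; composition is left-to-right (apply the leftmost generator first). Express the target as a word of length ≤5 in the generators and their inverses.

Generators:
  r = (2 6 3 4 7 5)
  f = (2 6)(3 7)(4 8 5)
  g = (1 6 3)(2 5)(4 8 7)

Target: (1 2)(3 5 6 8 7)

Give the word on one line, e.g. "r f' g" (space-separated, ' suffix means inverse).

f' g' f' r r

  after f': (2 6)(3 7)(4 5 8)
  after g': (1 3 8 7 6 5 4 2)
  after f': (1 7 2)(3 4 6 8)
  after r: (1 5 2)(3 7 6 8 4)
  after r: (1 2)(3 5 6 8 7)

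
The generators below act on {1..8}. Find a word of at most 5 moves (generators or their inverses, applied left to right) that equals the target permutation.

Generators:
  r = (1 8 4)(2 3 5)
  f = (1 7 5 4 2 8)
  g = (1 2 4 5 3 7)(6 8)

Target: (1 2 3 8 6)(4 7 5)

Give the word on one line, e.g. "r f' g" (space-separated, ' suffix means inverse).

g f r f

  after g: (1 2 4 5 3 7)(6 8)
  after f: (1 8 6)(3 5)
  after r: (1 4)(2 3)(6 8)
  after f: (1 2 3 8 6)(4 7 5)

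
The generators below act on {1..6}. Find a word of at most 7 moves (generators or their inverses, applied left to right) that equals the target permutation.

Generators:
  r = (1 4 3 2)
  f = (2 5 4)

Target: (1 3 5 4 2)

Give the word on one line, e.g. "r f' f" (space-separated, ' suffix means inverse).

f' f' r' f' r

  after f': (2 4 5)
  after f': (2 5 4)
  after r': (1 2 5)(3 4)
  after f': (1 4 3 5)
  after r: (1 3 5 4 2)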